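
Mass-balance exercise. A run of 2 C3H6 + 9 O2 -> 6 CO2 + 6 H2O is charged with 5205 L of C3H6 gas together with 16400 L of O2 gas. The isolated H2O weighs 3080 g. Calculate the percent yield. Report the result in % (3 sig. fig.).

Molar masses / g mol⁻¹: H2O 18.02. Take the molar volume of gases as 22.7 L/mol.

n(C3H6) = 5205 / 22.7 = 229.3 mol
n(O2) = 16400 / 22.7 = 722.5 mol
n/ν for C3H6 = 229.3/2 = 114.7
n/ν for O2 = 722.5/9 = 80.28
Smallest n/ν is O2 → limiting reagent.
theoretical n(H2O) = (6/9) × 722.5 = 481.7 mol → 8680 g
% yield = 3080 / 8680 × 100 = 35.48 %

35.5 %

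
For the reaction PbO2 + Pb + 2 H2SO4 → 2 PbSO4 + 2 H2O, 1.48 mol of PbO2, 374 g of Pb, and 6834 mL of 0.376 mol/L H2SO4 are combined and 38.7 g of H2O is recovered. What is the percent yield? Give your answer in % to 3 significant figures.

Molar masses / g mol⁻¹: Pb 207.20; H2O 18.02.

83.6 %

n(PbO2) = 1.480 mol
n(Pb) = 374.0 / 207.20 = 1.805 mol
n(H2SO4) = 0.376 × 6834/1000 = 2.570 mol
n/ν → PbO2: 1.480, Pb: 1.805, H2SO4: 1.285; H2SO4 is limiting.
theoretical n(H2O) = (2/2) × 2.570 = 2.570 mol → 46.31 g
% yield = 38.7 / 46.31 × 100 = 83.57 %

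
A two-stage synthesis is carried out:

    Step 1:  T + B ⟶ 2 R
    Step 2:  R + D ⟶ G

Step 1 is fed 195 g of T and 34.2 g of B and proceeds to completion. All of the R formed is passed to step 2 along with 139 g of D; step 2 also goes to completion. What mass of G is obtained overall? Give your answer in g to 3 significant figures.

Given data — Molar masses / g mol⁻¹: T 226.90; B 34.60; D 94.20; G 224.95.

332 g

Step 1:
n(T) = 195.0 / 226.90 = 0.8594 mol
n(B) = 34.20 / 34.60 = 0.9884 mol
n/ν for T = 0.8594/1 = 0.8594
n/ν for B = 0.9884/1 = 0.9884
Smallest n/ν is T → limiting reagent.
n(R) produced = (2/1) × 0.8594 = 1.719 mol
Step 2:
n(R) available = 1.719 mol
n(D) = 139.0 / 94.20 = 1.476 mol
n/ν for R = 1.719/1 = 1.719
n/ν for D = 1.476/1 = 1.476
Smallest n/ν is D → limiting reagent.
n(G) = (1/1) × 1.476 = 1.476 mol
mass = 1.476 × 224.95 = 332.0 g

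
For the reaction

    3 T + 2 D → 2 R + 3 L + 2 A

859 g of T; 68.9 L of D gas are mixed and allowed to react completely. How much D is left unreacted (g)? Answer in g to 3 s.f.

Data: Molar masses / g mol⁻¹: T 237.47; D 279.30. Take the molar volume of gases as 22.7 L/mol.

174 g

n(T) = 859.0 / 237.47 = 3.617 mol
n(D) = 68.90 / 22.7 = 3.035 mol
n/ν for T = 3.617/3 = 1.206
n/ν for D = 3.035/2 = 1.518
Smallest n/ν is T → limiting reagent.
D consumed = (2/3) × 3.617 = 2.411 mol
D remaining = 3.035 − 2.411 = 0.6240 mol
mass = 0.6240 × 279.30 = 174.3 g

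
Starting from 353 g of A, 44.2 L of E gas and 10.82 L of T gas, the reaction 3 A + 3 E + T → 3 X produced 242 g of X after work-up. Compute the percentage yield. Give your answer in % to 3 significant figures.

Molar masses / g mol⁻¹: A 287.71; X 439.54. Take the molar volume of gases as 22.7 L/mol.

n(A) = 353.0 / 287.71 = 1.227 mol
n(E) = 44.20 / 22.7 = 1.947 mol
n(T) = 10.82 / 22.7 = 0.4767 mol
n/ν for A = 1.227/3 = 0.4090
n/ν for E = 1.947/3 = 0.6490
n/ν for T = 0.4767/1 = 0.4767
Smallest n/ν is A → limiting reagent.
theoretical n(X) = (3/3) × 1.227 = 1.227 mol → 539.3 g
% yield = 242 / 539.3 × 100 = 44.87 %

44.9 %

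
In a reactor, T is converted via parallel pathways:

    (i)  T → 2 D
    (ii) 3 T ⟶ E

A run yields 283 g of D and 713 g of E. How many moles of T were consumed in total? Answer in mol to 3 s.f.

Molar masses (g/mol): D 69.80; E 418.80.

7.13 mol

n(D) = 283 / 69.80 = 4.054 mol
n(E) = 713 / 418.80 = 1.702 mol
n(T) via (i) = (1/2)×4.054 = 2.027 mol
n(T) via (ii) = (3/1)×1.702 = 5.106 mol
total n(T) = 2.027 + 5.106 = 7.133 mol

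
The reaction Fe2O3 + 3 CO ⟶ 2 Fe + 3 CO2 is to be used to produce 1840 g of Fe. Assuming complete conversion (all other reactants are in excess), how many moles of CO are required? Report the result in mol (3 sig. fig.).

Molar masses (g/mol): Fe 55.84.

n(Fe) = 1840 / 55.84 = 32.95 mol
n(CO) = (3/2) × 32.95 = 49.43 mol

49.4 mol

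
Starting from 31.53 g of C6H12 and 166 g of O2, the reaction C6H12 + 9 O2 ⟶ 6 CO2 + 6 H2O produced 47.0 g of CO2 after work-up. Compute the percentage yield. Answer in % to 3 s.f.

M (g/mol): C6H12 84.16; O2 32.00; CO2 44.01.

n(C6H12) = 31.53 / 84.16 = 0.3746 mol
n(O2) = 166.0 / 32.00 = 5.188 mol
n/ν for C6H12 = 0.3746/1 = 0.3746
n/ν for O2 = 5.188/9 = 0.5764
Smallest n/ν is C6H12 → limiting reagent.
theoretical n(CO2) = (6/1) × 0.3746 = 2.248 mol → 98.93 g
% yield = 47.0 / 98.93 × 100 = 47.51 %

47.5 %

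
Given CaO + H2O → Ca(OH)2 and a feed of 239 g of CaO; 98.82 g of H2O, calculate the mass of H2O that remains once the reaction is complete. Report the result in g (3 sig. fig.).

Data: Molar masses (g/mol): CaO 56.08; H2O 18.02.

22.0 g

n(CaO) = 239.0 / 56.08 = 4.262 mol
n(H2O) = 98.82 / 18.02 = 5.484 mol
n/ν for CaO = 4.262/1 = 4.262
n/ν for H2O = 5.484/1 = 5.484
Smallest n/ν is CaO → limiting reagent.
H2O consumed = (1/1) × 4.262 = 4.262 mol
H2O remaining = 5.484 − 4.262 = 1.222 mol
mass = 1.222 × 18.02 = 22.02 g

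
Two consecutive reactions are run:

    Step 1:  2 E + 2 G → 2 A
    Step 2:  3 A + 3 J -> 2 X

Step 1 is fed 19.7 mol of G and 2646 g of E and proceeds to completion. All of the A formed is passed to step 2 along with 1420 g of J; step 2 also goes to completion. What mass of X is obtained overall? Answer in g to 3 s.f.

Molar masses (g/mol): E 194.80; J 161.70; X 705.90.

Step 1:
n(G) = 19.70 mol
n(E) = 2646 / 194.80 = 13.58 mol
n/ν for G = 19.70/2 = 9.850
n/ν for E = 13.58/2 = 6.790
Smallest n/ν is E → limiting reagent.
n(A) produced = (2/2) × 13.58 = 13.58 mol
Step 2:
n(A) available = 13.58 mol
n(J) = 1420 / 161.70 = 8.782 mol
n/ν for A = 13.58/3 = 4.527
n/ν for J = 8.782/3 = 2.927
Smallest n/ν is J → limiting reagent.
n(X) = (2/3) × 8.782 = 5.855 mol
mass = 5.855 × 705.90 = 4133 g

4130 g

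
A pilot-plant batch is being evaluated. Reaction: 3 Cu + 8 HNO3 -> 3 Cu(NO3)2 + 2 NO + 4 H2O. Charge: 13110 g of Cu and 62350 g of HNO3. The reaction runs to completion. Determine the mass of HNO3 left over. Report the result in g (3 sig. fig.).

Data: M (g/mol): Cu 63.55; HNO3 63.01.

n(Cu) = 13110 / 63.55 = 206.3 mol
n(HNO3) = 62350 / 63.01 = 989.5 mol
n/ν for Cu = 206.3/3 = 68.77
n/ν for HNO3 = 989.5/8 = 123.7
Smallest n/ν is Cu → limiting reagent.
HNO3 consumed = (8/3) × 206.3 = 550.1 mol
HNO3 remaining = 989.5 − 550.1 = 439.4 mol
mass = 439.4 × 63.01 = 27690 g

27700 g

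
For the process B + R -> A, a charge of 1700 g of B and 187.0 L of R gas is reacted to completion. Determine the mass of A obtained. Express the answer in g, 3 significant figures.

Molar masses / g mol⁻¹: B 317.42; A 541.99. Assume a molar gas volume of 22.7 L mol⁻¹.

n(B) = 1700 / 317.42 = 5.356 mol
n(R) = 187.0 / 22.7 = 8.238 mol
n/ν for B = 5.356/1 = 5.356
n/ν for R = 8.238/1 = 8.238
Smallest n/ν is B → limiting reagent.
n(A) = (1/1) × 5.356 = 5.356 mol
mass = 5.356 × 541.99 = 2903 g

2900 g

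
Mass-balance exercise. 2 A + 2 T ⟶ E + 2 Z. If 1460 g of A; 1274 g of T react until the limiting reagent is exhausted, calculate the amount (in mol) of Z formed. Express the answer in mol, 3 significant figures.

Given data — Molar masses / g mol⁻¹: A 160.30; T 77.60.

n(A) = 1460 / 160.30 = 9.108 mol
n(T) = 1274 / 77.60 = 16.42 mol
n/ν for A = 9.108/2 = 4.554
n/ν for T = 16.42/2 = 8.210
Smallest n/ν is A → limiting reagent.
n(Z) = (2/2) × 9.108 = 9.108 mol

9.11 mol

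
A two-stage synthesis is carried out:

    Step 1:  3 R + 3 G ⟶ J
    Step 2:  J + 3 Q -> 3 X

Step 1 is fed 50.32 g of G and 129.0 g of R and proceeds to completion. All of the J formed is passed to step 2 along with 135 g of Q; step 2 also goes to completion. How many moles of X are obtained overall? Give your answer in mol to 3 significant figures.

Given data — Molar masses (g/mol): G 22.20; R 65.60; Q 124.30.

1.09 mol

Step 1:
n(G) = 50.32 / 22.20 = 2.267 mol
n(R) = 129.0 / 65.60 = 1.966 mol
n/ν for G = 2.267/3 = 0.7557
n/ν for R = 1.966/3 = 0.6553
Smallest n/ν is R → limiting reagent.
n(J) produced = (1/3) × 1.966 = 0.6553 mol
Step 2:
n(J) available = 0.6553 mol
n(Q) = 135.0 / 124.30 = 1.086 mol
n/ν for J = 0.6553/1 = 0.6553
n/ν for Q = 1.086/3 = 0.3620
Smallest n/ν is Q → limiting reagent.
n(X) = (3/3) × 1.086 = 1.086 mol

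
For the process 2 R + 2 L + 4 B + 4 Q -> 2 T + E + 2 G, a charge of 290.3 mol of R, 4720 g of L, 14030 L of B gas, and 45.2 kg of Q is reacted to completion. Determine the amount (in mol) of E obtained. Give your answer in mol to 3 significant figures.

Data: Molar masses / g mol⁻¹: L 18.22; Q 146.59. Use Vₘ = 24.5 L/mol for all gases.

n(R) = 290.3 mol
n(L) = 4720 / 18.22 = 259.1 mol
n(B) = 14030 / 24.5 = 572.7 mol
n(Q) = 45.20×1000 / 146.59 = 308.3 mol
n/ν for R = 290.3/2 = 145.2
n/ν for L = 259.1/2 = 129.6
n/ν for B = 572.7/4 = 143.2
n/ν for Q = 308.3/4 = 77.08
Smallest n/ν is Q → limiting reagent.
n(E) = (1/4) × 308.3 = 77.08 mol

77.1 mol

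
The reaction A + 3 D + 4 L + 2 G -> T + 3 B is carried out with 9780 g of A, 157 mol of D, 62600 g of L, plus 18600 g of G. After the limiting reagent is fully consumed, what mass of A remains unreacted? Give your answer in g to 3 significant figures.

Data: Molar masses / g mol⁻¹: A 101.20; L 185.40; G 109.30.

n(A) = 9780 / 101.20 = 96.64 mol
n(D) = 157.0 mol
n(L) = 62600 / 185.40 = 337.6 mol
n(G) = 18600 / 109.30 = 170.2 mol
n/ν for A = 96.64/1 = 96.64
n/ν for D = 157.0/3 = 52.33
n/ν for L = 337.6/4 = 84.40
n/ν for G = 170.2/2 = 85.10
Smallest n/ν is D → limiting reagent.
A consumed = (1/3) × 157.0 = 52.33 mol
A remaining = 96.64 − 52.33 = 44.31 mol
mass = 44.31 × 101.20 = 4484 g

4480 g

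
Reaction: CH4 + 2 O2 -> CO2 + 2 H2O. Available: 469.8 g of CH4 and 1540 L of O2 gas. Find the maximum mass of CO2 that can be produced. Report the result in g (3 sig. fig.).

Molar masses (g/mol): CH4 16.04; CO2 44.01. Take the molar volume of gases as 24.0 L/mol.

1290 g

n(CH4) = 469.8 / 16.04 = 29.29 mol
n(O2) = 1540 / 24.0 = 64.17 mol
n/ν for CH4 = 29.29/1 = 29.29
n/ν for O2 = 64.17/2 = 32.09
Smallest n/ν is CH4 → limiting reagent.
n(CO2) = (1/1) × 29.29 = 29.29 mol
mass = 29.29 × 44.01 = 1289 g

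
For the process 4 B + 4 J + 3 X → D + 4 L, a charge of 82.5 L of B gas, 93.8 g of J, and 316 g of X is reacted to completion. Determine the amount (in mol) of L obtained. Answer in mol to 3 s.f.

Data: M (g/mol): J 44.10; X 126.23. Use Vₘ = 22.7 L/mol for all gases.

n(B) = 82.50 / 22.7 = 3.634 mol
n(J) = 93.80 / 44.10 = 2.127 mol
n(X) = 316.0 / 126.23 = 2.503 mol
n/ν → B: 0.9085, J: 0.5318, X: 0.8343; J is limiting.
n(L) = (4/4) × 2.127 = 2.127 mol

2.13 mol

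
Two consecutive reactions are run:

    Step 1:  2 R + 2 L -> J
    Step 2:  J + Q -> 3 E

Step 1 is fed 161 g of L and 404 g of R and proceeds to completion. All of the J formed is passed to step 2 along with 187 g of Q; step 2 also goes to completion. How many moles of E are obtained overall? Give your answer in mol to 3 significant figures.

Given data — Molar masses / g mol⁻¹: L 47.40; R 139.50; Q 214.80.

2.61 mol

Step 1:
n(L) = 161.0 / 47.40 = 3.397 mol
n(R) = 404.0 / 139.50 = 2.896 mol
n/ν for L = 3.397/2 = 1.699
n/ν for R = 2.896/2 = 1.448
Smallest n/ν is R → limiting reagent.
n(J) produced = (1/2) × 2.896 = 1.448 mol
Step 2:
n(J) available = 1.448 mol
n(Q) = 187.0 / 214.80 = 0.8706 mol
n/ν for J = 1.448/1 = 1.448
n/ν for Q = 0.8706/1 = 0.8706
Smallest n/ν is Q → limiting reagent.
n(E) = (3/1) × 0.8706 = 2.612 mol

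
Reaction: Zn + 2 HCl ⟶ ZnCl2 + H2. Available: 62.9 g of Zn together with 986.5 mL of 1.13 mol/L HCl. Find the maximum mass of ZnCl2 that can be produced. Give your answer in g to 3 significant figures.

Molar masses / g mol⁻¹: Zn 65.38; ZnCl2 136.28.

n(Zn) = 62.90 / 65.38 = 0.9621 mol
n(HCl) = 1.13 × 986.5/1000 = 1.115 mol
n/ν → Zn: 0.9621, HCl: 0.5575; HCl is limiting.
n(ZnCl2) = (1/2) × 1.115 = 0.5575 mol
mass = 0.5575 × 136.28 = 75.98 g

76.0 g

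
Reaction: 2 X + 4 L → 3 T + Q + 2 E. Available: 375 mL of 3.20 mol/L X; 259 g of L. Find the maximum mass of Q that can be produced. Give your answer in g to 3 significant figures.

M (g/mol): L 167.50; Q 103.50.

40.0 g

n(X) = 3.20 × 375.0/1000 = 1.200 mol
n(L) = 259.0 / 167.50 = 1.546 mol
n/ν → X: 0.6000, L: 0.3865; L is limiting.
n(Q) = (1/4) × 1.546 = 0.3865 mol
mass = 0.3865 × 103.50 = 40.00 g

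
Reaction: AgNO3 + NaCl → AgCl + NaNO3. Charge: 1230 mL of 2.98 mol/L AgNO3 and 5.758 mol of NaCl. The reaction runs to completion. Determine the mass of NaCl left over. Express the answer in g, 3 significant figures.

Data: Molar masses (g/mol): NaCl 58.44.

n(AgNO3) = 2.98 × 1230/1000 = 3.665 mol
n(NaCl) = 5.758 mol
n/ν → AgNO3: 3.665, NaCl: 5.758; AgNO3 is limiting.
NaCl consumed = (1/1) × 3.665 = 3.665 mol
NaCl remaining = 5.758 − 3.665 = 2.093 mol
mass = 2.093 × 58.44 = 122.3 g

122 g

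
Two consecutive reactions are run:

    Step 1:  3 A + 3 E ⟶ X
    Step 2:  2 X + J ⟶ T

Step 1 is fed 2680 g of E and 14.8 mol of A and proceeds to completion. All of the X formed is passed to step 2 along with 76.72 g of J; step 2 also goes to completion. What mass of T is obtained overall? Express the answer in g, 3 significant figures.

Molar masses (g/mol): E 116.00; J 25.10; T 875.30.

Step 1:
n(E) = 2680 / 116.00 = 23.10 mol
n(A) = 14.80 mol
n/ν → E: 7.700, A: 4.933; A is limiting.
n(X) produced = (1/3) × 14.80 = 4.933 mol
Step 2:
n(X) available = 4.933 mol
n(J) = 76.72 / 25.10 = 3.057 mol
n/ν → X: 2.467, J: 3.057; X is limiting.
n(T) = (1/2) × 4.933 = 2.467 mol
mass = 2.467 × 875.30 = 2159 g

2160 g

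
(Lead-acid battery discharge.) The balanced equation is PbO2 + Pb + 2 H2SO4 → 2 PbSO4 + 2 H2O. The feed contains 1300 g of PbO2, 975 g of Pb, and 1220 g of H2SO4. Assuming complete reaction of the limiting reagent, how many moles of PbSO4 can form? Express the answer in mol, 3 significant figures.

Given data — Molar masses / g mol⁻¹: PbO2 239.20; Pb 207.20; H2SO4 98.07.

9.41 mol

n(PbO2) = 1300 / 239.20 = 5.435 mol
n(Pb) = 975.0 / 207.20 = 4.706 mol
n(H2SO4) = 1220 / 98.07 = 12.44 mol
n/ν for PbO2 = 5.435/1 = 5.435
n/ν for Pb = 4.706/1 = 4.706
n/ν for H2SO4 = 12.44/2 = 6.220
Smallest n/ν is Pb → limiting reagent.
n(PbSO4) = (2/1) × 4.706 = 9.412 mol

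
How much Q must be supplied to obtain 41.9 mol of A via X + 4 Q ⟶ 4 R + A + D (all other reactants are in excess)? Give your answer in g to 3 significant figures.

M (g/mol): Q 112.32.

n(A) = 41.90 mol
n(Q) = (4/1) × 41.90 = 167.6 mol
mass = 167.6 × 112.32 = 18820 g

18800 g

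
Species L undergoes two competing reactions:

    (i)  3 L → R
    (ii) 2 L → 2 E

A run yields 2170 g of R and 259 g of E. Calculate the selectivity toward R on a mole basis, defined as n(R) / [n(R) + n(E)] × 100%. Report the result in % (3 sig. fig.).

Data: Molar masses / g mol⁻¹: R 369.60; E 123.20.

73.6 %

n(R) = 2170 / 369.60 = 5.871 mol
n(E) = 259 / 123.20 = 2.102 mol
selectivity = 5.871/(5.871+2.102) × 100 = 73.64 %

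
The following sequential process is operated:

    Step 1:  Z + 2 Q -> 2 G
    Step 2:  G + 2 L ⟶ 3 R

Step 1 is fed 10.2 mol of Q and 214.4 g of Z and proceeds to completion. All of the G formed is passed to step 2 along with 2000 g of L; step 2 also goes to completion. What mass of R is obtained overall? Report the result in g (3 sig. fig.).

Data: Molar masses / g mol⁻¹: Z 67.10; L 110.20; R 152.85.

Step 1:
n(Q) = 10.20 mol
n(Z) = 214.4 / 67.10 = 3.195 mol
n/ν for Q = 10.20/2 = 5.100
n/ν for Z = 3.195/1 = 3.195
Smallest n/ν is Z → limiting reagent.
n(G) produced = (2/1) × 3.195 = 6.390 mol
Step 2:
n(G) available = 6.390 mol
n(L) = 2000 / 110.20 = 18.15 mol
n/ν for G = 6.390/1 = 6.390
n/ν for L = 18.15/2 = 9.075
Smallest n/ν is G → limiting reagent.
n(R) = (3/1) × 6.390 = 19.17 mol
mass = 19.17 × 152.85 = 2930 g

2930 g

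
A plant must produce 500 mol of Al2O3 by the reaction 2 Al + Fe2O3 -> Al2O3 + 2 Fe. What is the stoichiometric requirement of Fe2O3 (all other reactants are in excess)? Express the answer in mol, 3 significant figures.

n(Al2O3) = 500.0 mol
n(Fe2O3) = (1/1) × 500.0 = 500.0 mol

500 mol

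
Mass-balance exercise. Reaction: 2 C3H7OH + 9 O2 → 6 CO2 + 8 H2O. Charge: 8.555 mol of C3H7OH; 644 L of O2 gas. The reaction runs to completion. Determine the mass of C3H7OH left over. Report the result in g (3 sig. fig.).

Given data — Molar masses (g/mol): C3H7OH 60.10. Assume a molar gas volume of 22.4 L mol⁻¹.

n(C3H7OH) = 8.555 mol
n(O2) = 644.0 / 22.4 = 28.75 mol
n/ν → C3H7OH: 4.278, O2: 3.194; O2 is limiting.
C3H7OH consumed = (2/9) × 28.75 = 6.389 mol
C3H7OH remaining = 8.555 − 6.389 = 2.166 mol
mass = 2.166 × 60.10 = 130.2 g

130 g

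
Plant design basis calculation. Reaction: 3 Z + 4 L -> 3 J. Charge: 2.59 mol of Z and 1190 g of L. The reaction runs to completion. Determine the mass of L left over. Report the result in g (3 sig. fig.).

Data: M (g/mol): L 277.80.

n(Z) = 2.590 mol
n(L) = 1190 / 277.80 = 4.284 mol
n/ν for Z = 2.590/3 = 0.8633
n/ν for L = 4.284/4 = 1.071
Smallest n/ν is Z → limiting reagent.
L consumed = (4/3) × 2.590 = 3.453 mol
L remaining = 4.284 − 3.453 = 0.8310 mol
mass = 0.8310 × 277.80 = 230.9 g

231 g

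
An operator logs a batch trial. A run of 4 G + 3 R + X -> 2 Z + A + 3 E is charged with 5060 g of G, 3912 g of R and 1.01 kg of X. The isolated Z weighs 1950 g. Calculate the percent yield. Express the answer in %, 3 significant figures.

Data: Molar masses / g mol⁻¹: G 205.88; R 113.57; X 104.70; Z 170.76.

n(G) = 5060 / 205.88 = 24.58 mol
n(R) = 3912 / 113.57 = 34.45 mol
n(X) = 1.010×1000 / 104.70 = 9.647 mol
n/ν for G = 24.58/4 = 6.145
n/ν for R = 34.45/3 = 11.48
n/ν for X = 9.647/1 = 9.647
Smallest n/ν is G → limiting reagent.
theoretical n(Z) = (2/4) × 24.58 = 12.29 mol → 2099 g
% yield = 1950 / 2099 × 100 = 92.90 %

92.9 %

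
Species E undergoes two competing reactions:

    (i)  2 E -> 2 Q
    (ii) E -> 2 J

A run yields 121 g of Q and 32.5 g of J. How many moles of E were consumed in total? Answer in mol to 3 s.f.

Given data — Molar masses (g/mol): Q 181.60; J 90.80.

0.845 mol

n(Q) = 121 / 181.60 = 0.6663 mol
n(J) = 32.5 / 90.80 = 0.3579 mol
n(E) via (i) = (2/2)×0.6663 = 0.6663 mol
n(E) via (ii) = (1/2)×0.3579 = 0.1790 mol
total n(E) = 0.6663 + 0.1790 = 0.8453 mol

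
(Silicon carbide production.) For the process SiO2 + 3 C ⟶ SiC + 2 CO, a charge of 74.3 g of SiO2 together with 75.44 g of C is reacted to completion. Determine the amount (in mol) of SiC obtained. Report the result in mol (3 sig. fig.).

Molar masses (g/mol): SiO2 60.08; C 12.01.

n(SiO2) = 74.30 / 60.08 = 1.237 mol
n(C) = 75.44 / 12.01 = 6.281 mol
n/ν for SiO2 = 1.237/1 = 1.237
n/ν for C = 6.281/3 = 2.094
Smallest n/ν is SiO2 → limiting reagent.
n(SiC) = (1/1) × 1.237 = 1.237 mol

1.24 mol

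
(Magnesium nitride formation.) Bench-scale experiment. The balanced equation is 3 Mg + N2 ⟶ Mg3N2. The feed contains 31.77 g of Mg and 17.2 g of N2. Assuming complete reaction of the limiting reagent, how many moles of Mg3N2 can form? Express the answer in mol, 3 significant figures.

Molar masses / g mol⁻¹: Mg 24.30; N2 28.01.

n(Mg) = 31.77 / 24.30 = 1.307 mol
n(N2) = 17.20 / 28.01 = 0.6141 mol
n/ν for Mg = 1.307/3 = 0.4357
n/ν for N2 = 0.6141/1 = 0.6141
Smallest n/ν is Mg → limiting reagent.
n(Mg3N2) = (1/3) × 1.307 = 0.4357 mol

0.436 mol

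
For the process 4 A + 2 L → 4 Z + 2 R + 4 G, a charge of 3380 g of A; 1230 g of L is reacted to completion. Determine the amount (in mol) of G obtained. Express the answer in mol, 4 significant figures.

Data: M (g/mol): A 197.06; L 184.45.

13.34 mol

n(A) = 3380 / 197.06 = 17.15 mol
n(L) = 1230 / 184.45 = 6.668 mol
n/ν for A = 17.15/4 = 4.288
n/ν for L = 6.668/2 = 3.334
Smallest n/ν is L → limiting reagent.
n(G) = (4/2) × 6.668 = 13.34 mol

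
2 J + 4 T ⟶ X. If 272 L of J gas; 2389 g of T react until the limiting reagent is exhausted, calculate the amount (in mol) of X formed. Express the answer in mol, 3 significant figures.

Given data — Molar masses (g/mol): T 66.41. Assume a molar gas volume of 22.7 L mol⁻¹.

5.99 mol

n(J) = 272.0 / 22.7 = 11.98 mol
n(T) = 2389 / 66.41 = 35.97 mol
n/ν → J: 5.990, T: 8.993; J is limiting.
n(X) = (1/2) × 11.98 = 5.990 mol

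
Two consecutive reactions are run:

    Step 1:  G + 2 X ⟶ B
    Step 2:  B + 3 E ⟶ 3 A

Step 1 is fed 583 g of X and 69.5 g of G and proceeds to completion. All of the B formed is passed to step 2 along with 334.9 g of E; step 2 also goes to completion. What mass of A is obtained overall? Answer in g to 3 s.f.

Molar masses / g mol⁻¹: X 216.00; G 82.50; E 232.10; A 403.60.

582 g

Step 1:
n(X) = 583.0 / 216.00 = 2.699 mol
n(G) = 69.50 / 82.50 = 0.8424 mol
n/ν for X = 2.699/2 = 1.350
n/ν for G = 0.8424/1 = 0.8424
Smallest n/ν is G → limiting reagent.
n(B) produced = (1/1) × 0.8424 = 0.8424 mol
Step 2:
n(B) available = 0.8424 mol
n(E) = 334.9 / 232.10 = 1.443 mol
n/ν for B = 0.8424/1 = 0.8424
n/ν for E = 1.443/3 = 0.4810
Smallest n/ν is E → limiting reagent.
n(A) = (3/3) × 1.443 = 1.443 mol
mass = 1.443 × 403.60 = 582.4 g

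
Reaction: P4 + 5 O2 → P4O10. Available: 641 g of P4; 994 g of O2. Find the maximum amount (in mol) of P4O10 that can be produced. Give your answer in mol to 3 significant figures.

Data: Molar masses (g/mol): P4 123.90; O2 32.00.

5.17 mol

n(P4) = 641.0 / 123.90 = 5.174 mol
n(O2) = 994.0 / 32.00 = 31.06 mol
n/ν → P4: 5.174, O2: 6.212; P4 is limiting.
n(P4O10) = (1/1) × 5.174 = 5.174 mol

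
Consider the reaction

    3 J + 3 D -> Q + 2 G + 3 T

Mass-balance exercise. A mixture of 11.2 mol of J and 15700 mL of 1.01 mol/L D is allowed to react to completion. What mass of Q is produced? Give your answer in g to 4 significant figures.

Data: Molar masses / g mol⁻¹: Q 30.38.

n(J) = 11.20 mol
n(D) = 1.01 × 15700/1000 = 15.86 mol
n/ν for J = 11.20/3 = 3.733
n/ν for D = 15.86/3 = 5.287
Smallest n/ν is J → limiting reagent.
n(Q) = (1/3) × 11.20 = 3.733 mol
mass = 3.733 × 30.38 = 113.4 g

113.4 g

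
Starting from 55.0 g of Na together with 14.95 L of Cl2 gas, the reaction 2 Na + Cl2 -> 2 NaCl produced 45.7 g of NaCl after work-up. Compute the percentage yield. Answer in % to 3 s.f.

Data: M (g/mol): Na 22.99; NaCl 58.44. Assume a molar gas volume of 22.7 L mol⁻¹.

n(Na) = 55.00 / 22.99 = 2.392 mol
n(Cl2) = 14.95 / 22.7 = 0.6586 mol
n/ν for Na = 2.392/2 = 1.196
n/ν for Cl2 = 0.6586/1 = 0.6586
Smallest n/ν is Cl2 → limiting reagent.
theoretical n(NaCl) = (2/1) × 0.6586 = 1.317 mol → 76.97 g
% yield = 45.7 / 76.97 × 100 = 59.37 %

59.4 %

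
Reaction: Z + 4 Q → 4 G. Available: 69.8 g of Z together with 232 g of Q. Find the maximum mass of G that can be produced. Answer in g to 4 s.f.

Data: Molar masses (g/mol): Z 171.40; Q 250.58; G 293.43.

n(Z) = 69.80 / 171.40 = 0.4072 mol
n(Q) = 232.0 / 250.58 = 0.9259 mol
n/ν for Z = 0.4072/1 = 0.4072
n/ν for Q = 0.9259/4 = 0.2315
Smallest n/ν is Q → limiting reagent.
n(G) = (4/4) × 0.9259 = 0.9259 mol
mass = 0.9259 × 293.43 = 271.7 g

271.7 g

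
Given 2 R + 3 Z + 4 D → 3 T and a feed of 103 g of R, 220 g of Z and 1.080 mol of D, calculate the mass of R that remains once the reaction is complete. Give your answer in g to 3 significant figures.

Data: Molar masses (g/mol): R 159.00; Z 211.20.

n(R) = 103.0 / 159.00 = 0.6478 mol
n(Z) = 220.0 / 211.20 = 1.042 mol
n(D) = 1.080 mol
n/ν for R = 0.6478/2 = 0.3239
n/ν for Z = 1.042/3 = 0.3473
n/ν for D = 1.080/4 = 0.2700
Smallest n/ν is D → limiting reagent.
R consumed = (2/4) × 1.080 = 0.5400 mol
R remaining = 0.6478 − 0.5400 = 0.1078 mol
mass = 0.1078 × 159.00 = 17.14 g

17.1 g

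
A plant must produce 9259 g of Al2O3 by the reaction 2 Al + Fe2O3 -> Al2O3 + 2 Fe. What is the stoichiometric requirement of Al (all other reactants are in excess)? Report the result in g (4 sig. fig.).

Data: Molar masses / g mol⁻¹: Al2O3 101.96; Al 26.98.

n(Al2O3) = 9259 / 101.96 = 90.81 mol
n(Al) = (2/1) × 90.81 = 181.6 mol
mass = 181.6 × 26.98 = 4900 g

4900 g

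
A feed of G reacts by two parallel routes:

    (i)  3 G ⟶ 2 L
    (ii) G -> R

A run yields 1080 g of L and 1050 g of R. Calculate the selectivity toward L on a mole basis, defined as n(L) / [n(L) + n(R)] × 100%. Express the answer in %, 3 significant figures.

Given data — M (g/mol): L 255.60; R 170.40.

n(L) = 1080 / 255.60 = 4.225 mol
n(R) = 1050 / 170.40 = 6.162 mol
selectivity = 4.225/(4.225+6.162) × 100 = 40.68 %

40.7 %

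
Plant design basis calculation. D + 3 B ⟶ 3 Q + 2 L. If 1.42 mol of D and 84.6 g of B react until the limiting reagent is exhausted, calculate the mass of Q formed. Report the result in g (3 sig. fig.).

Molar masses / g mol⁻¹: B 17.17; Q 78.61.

n(D) = 1.420 mol
n(B) = 84.60 / 17.17 = 4.927 mol
n/ν for D = 1.420/1 = 1.420
n/ν for B = 4.927/3 = 1.642
Smallest n/ν is D → limiting reagent.
n(Q) = (3/1) × 1.420 = 4.260 mol
mass = 4.260 × 78.61 = 334.9 g

335 g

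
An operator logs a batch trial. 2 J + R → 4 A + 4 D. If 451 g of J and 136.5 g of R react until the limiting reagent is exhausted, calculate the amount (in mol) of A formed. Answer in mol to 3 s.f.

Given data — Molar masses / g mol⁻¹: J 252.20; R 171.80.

n(J) = 451.0 / 252.20 = 1.788 mol
n(R) = 136.5 / 171.80 = 0.7945 mol
n/ν for J = 1.788/2 = 0.8940
n/ν for R = 0.7945/1 = 0.7945
Smallest n/ν is R → limiting reagent.
n(A) = (4/1) × 0.7945 = 3.178 mol

3.18 mol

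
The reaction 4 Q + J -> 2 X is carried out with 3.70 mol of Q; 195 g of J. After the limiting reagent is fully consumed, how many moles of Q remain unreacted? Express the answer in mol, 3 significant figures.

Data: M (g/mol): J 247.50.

n(Q) = 3.700 mol
n(J) = 195.0 / 247.50 = 0.7879 mol
n/ν → Q: 0.9250, J: 0.7879; J is limiting.
Q consumed = (4/1) × 0.7879 = 3.152 mol
Q remaining = 3.700 − 3.152 = 0.5480 mol

0.548 mol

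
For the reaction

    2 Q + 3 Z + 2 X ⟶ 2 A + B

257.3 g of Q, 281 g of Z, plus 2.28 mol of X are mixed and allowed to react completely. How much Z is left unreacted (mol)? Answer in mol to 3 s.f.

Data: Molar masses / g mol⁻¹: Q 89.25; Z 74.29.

n(Q) = 257.3 / 89.25 = 2.883 mol
n(Z) = 281.0 / 74.29 = 3.782 mol
n(X) = 2.280 mol
n/ν → Q: 1.442, Z: 1.261, X: 1.140; X is limiting.
Z consumed = (3/2) × 2.280 = 3.420 mol
Z remaining = 3.782 − 3.420 = 0.3620 mol

0.362 mol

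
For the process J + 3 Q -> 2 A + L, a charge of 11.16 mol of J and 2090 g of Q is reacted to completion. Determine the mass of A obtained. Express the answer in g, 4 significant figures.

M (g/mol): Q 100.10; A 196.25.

n(J) = 11.16 mol
n(Q) = 2090 / 100.10 = 20.88 mol
n/ν → J: 11.16, Q: 6.960; Q is limiting.
n(A) = (2/3) × 20.88 = 13.92 mol
mass = 13.92 × 196.25 = 2732 g

2732 g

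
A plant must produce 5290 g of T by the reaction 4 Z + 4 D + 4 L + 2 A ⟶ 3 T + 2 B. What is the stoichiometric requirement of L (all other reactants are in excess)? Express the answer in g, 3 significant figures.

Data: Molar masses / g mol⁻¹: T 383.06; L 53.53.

n(T) = 5290 / 383.06 = 13.81 mol
n(L) = (4/3) × 13.81 = 18.41 mol
mass = 18.41 × 53.53 = 985.5 g

986 g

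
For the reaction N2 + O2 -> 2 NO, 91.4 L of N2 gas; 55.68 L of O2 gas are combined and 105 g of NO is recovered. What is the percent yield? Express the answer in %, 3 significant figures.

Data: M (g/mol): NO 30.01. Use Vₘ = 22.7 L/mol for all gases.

71.3 %

n(N2) = 91.40 / 22.7 = 4.026 mol
n(O2) = 55.68 / 22.7 = 2.453 mol
n/ν → N2: 4.026, O2: 2.453; O2 is limiting.
theoretical n(NO) = (2/1) × 2.453 = 4.906 mol → 147.2 g
% yield = 105 / 147.2 × 100 = 71.33 %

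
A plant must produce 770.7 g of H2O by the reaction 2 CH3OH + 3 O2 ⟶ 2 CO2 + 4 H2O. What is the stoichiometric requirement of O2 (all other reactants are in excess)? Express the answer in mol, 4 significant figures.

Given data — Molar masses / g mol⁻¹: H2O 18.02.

n(H2O) = 770.7 / 18.02 = 42.77 mol
n(O2) = (3/4) × 42.77 = 32.08 mol

32.08 mol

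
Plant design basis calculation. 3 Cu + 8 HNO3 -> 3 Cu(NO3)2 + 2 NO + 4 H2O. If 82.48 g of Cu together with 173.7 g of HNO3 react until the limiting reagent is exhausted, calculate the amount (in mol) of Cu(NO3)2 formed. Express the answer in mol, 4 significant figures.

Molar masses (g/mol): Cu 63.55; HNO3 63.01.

1.034 mol

n(Cu) = 82.48 / 63.55 = 1.298 mol
n(HNO3) = 173.7 / 63.01 = 2.757 mol
n/ν for Cu = 1.298/3 = 0.4327
n/ν for HNO3 = 2.757/8 = 0.3446
Smallest n/ν is HNO3 → limiting reagent.
n(Cu(NO3)2) = (3/8) × 2.757 = 1.034 mol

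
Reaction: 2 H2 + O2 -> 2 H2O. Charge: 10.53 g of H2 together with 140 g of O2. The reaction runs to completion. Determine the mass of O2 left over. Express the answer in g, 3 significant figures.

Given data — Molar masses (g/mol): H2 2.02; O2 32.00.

n(H2) = 10.53 / 2.02 = 5.213 mol
n(O2) = 140.0 / 32.00 = 4.375 mol
n/ν → H2: 2.607, O2: 4.375; H2 is limiting.
O2 consumed = (1/2) × 5.213 = 2.607 mol
O2 remaining = 4.375 − 2.607 = 1.768 mol
mass = 1.768 × 32.00 = 56.58 g

56.6 g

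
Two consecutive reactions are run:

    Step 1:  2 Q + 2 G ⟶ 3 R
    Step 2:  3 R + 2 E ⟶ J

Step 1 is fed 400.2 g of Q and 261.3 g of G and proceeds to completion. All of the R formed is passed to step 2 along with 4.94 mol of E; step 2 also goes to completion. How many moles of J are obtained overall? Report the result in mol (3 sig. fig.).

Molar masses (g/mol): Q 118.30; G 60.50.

1.69 mol

Step 1:
n(Q) = 400.2 / 118.30 = 3.383 mol
n(G) = 261.3 / 60.50 = 4.319 mol
n/ν → Q: 1.692, G: 2.160; Q is limiting.
n(R) produced = (3/2) × 3.383 = 5.075 mol
Step 2:
n(R) available = 5.075 mol
n(E) = 4.940 mol
n/ν → R: 1.692, E: 2.470; R is limiting.
n(J) = (1/3) × 5.075 = 1.692 mol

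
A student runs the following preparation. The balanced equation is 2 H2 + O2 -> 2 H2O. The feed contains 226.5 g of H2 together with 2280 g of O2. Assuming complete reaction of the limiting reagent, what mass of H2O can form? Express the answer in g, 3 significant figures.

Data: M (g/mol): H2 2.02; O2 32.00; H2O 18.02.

2020 g

n(H2) = 226.5 / 2.02 = 112.1 mol
n(O2) = 2280 / 32.00 = 71.25 mol
n/ν for H2 = 112.1/2 = 56.05
n/ν for O2 = 71.25/1 = 71.25
Smallest n/ν is H2 → limiting reagent.
n(H2O) = (2/2) × 112.1 = 112.1 mol
mass = 112.1 × 18.02 = 2020 g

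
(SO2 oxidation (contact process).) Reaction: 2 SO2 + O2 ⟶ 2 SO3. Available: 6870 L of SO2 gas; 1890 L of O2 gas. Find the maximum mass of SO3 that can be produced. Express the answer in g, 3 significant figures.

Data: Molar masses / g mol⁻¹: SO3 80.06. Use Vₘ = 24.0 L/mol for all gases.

n(SO2) = 6870 / 24.0 = 286.3 mol
n(O2) = 1890 / 24.0 = 78.75 mol
n/ν for SO2 = 286.3/2 = 143.2
n/ν for O2 = 78.75/1 = 78.75
Smallest n/ν is O2 → limiting reagent.
n(SO3) = (2/1) × 78.75 = 157.5 mol
mass = 157.5 × 80.06 = 12610 g

12600 g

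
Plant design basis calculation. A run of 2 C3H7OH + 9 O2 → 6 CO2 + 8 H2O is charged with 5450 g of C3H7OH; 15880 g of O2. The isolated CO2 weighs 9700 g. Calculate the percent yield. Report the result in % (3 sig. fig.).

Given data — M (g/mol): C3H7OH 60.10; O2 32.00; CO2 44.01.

81.0 %

n(C3H7OH) = 5450 / 60.10 = 90.68 mol
n(O2) = 15880 / 32.00 = 496.3 mol
n/ν for C3H7OH = 90.68/2 = 45.34
n/ν for O2 = 496.3/9 = 55.14
Smallest n/ν is C3H7OH → limiting reagent.
theoretical n(CO2) = (6/2) × 90.68 = 272.0 mol → 11970 g
% yield = 9700 / 11970 × 100 = 81.04 %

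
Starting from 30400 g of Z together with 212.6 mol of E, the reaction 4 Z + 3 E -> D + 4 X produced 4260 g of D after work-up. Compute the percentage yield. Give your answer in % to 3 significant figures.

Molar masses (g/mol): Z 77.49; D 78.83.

n(Z) = 30400 / 77.49 = 392.3 mol
n(E) = 212.6 mol
n/ν for Z = 392.3/4 = 98.08
n/ν for E = 212.6/3 = 70.87
Smallest n/ν is E → limiting reagent.
theoretical n(D) = (1/3) × 212.6 = 70.87 mol → 5587 g
% yield = 4260 / 5587 × 100 = 76.25 %

76.3 %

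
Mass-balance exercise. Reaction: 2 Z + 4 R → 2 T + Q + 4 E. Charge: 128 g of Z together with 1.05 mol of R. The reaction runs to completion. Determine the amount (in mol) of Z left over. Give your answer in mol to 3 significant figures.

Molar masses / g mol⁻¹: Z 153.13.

0.311 mol

n(Z) = 128.0 / 153.13 = 0.8359 mol
n(R) = 1.050 mol
n/ν → Z: 0.4180, R: 0.2625; R is limiting.
Z consumed = (2/4) × 1.050 = 0.5250 mol
Z remaining = 0.8359 − 0.5250 = 0.3109 mol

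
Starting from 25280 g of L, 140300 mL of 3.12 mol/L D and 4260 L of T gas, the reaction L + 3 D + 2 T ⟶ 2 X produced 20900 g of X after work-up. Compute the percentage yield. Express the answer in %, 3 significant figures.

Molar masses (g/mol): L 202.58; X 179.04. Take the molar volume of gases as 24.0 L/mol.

65.8 %

n(L) = 25280 / 202.58 = 124.8 mol
n(D) = 3.12 × 140300/1000 = 437.7 mol
n(T) = 4260 / 24.0 = 177.5 mol
n/ν for L = 124.8/1 = 124.8
n/ν for D = 437.7/3 = 145.9
n/ν for T = 177.5/2 = 88.75
Smallest n/ν is T → limiting reagent.
theoretical n(X) = (2/2) × 177.5 = 177.5 mol → 31780 g
% yield = 20900 / 31780 × 100 = 65.76 %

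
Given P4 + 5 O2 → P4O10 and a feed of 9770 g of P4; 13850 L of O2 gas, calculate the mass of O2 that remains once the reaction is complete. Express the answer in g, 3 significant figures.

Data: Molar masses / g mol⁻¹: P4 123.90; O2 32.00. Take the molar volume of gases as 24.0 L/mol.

n(P4) = 9770 / 123.90 = 78.85 mol
n(O2) = 13850 / 24.0 = 577.1 mol
n/ν for P4 = 78.85/1 = 78.85
n/ν for O2 = 577.1/5 = 115.4
Smallest n/ν is P4 → limiting reagent.
O2 consumed = (5/1) × 78.85 = 394.3 mol
O2 remaining = 577.1 − 394.3 = 182.8 mol
mass = 182.8 × 32.00 = 5850 g

5850 g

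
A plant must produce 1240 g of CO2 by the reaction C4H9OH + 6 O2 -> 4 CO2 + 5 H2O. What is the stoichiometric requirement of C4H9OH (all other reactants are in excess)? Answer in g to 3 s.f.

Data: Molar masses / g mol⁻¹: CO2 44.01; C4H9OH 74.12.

522 g

n(CO2) = 1240 / 44.01 = 28.18 mol
n(C4H9OH) = (1/4) × 28.18 = 7.045 mol
mass = 7.045 × 74.12 = 522.2 g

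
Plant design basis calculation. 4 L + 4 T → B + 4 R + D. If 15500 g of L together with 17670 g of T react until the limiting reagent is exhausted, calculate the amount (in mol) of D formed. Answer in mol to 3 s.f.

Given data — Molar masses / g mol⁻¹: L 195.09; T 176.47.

19.9 mol

n(L) = 15500 / 195.09 = 79.45 mol
n(T) = 17670 / 176.47 = 100.1 mol
n/ν for L = 79.45/4 = 19.86
n/ν for T = 100.1/4 = 25.03
Smallest n/ν is L → limiting reagent.
n(D) = (1/4) × 79.45 = 19.86 mol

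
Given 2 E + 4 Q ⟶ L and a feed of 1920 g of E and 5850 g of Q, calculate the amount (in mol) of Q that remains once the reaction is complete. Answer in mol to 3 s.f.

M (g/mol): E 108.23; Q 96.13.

n(E) = 1920 / 108.23 = 17.74 mol
n(Q) = 5850 / 96.13 = 60.86 mol
n/ν for E = 17.74/2 = 8.870
n/ν for Q = 60.86/4 = 15.22
Smallest n/ν is E → limiting reagent.
Q consumed = (4/2) × 17.74 = 35.48 mol
Q remaining = 60.86 − 35.48 = 25.38 mol

25.4 mol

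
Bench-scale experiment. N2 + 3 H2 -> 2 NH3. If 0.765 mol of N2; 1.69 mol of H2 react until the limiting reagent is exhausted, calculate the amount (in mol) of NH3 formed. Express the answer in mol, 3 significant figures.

1.13 mol

n(N2) = 0.7650 mol
n(H2) = 1.690 mol
n/ν → N2: 0.7650, H2: 0.5633; H2 is limiting.
n(NH3) = (2/3) × 1.690 = 1.127 mol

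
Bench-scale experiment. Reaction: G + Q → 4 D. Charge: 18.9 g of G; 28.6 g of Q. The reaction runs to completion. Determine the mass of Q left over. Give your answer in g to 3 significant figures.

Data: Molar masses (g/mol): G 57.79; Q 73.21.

n(G) = 18.90 / 57.79 = 0.3270 mol
n(Q) = 28.60 / 73.21 = 0.3907 mol
n/ν for G = 0.3270/1 = 0.3270
n/ν for Q = 0.3907/1 = 0.3907
Smallest n/ν is G → limiting reagent.
Q consumed = (1/1) × 0.3270 = 0.3270 mol
Q remaining = 0.3907 − 0.3270 = 0.06370 mol
mass = 0.06370 × 73.21 = 4.663 g

4.66 g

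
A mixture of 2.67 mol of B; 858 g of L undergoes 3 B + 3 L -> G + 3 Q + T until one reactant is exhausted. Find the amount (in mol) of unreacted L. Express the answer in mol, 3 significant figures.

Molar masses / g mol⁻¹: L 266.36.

0.551 mol

n(B) = 2.670 mol
n(L) = 858.0 / 266.36 = 3.221 mol
n/ν → B: 0.8900, L: 1.074; B is limiting.
L consumed = (3/3) × 2.670 = 2.670 mol
L remaining = 3.221 − 2.670 = 0.5510 mol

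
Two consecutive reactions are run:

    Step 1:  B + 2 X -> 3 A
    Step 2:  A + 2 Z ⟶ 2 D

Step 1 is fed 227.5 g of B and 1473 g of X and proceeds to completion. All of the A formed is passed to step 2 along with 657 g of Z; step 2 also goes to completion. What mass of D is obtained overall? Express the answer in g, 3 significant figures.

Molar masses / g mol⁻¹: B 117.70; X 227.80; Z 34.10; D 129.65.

Step 1:
n(B) = 227.5 / 117.70 = 1.933 mol
n(X) = 1473 / 227.80 = 6.466 mol
n/ν for B = 1.933/1 = 1.933
n/ν for X = 6.466/2 = 3.233
Smallest n/ν is B → limiting reagent.
n(A) produced = (3/1) × 1.933 = 5.799 mol
Step 2:
n(A) available = 5.799 mol
n(Z) = 657.0 / 34.10 = 19.27 mol
n/ν for A = 5.799/1 = 5.799
n/ν for Z = 19.27/2 = 9.635
Smallest n/ν is A → limiting reagent.
n(D) = (2/1) × 5.799 = 11.60 mol
mass = 11.60 × 129.65 = 1504 g

1500 g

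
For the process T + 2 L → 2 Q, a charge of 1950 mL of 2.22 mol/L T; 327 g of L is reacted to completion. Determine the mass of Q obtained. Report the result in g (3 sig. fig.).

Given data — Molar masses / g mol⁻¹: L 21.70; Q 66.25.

574 g

n(T) = 2.22 × 1950/1000 = 4.329 mol
n(L) = 327.0 / 21.70 = 15.07 mol
n/ν → T: 4.329, L: 7.535; T is limiting.
n(Q) = (2/1) × 4.329 = 8.658 mol
mass = 8.658 × 66.25 = 573.6 g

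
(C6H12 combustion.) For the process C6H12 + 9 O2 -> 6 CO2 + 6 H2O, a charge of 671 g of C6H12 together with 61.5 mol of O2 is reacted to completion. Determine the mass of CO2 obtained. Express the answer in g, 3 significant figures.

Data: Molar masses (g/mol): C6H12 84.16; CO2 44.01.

n(C6H12) = 671.0 / 84.16 = 7.973 mol
n(O2) = 61.50 mol
n/ν for C6H12 = 7.973/1 = 7.973
n/ν for O2 = 61.50/9 = 6.833
Smallest n/ν is O2 → limiting reagent.
n(CO2) = (6/9) × 61.50 = 41.00 mol
mass = 41.00 × 44.01 = 1804 g

1800 g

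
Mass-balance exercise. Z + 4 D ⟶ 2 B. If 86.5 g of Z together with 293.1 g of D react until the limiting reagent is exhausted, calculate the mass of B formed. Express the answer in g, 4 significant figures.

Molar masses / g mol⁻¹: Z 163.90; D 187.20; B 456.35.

n(Z) = 86.50 / 163.90 = 0.5278 mol
n(D) = 293.1 / 187.20 = 1.566 mol
n/ν for Z = 0.5278/1 = 0.5278
n/ν for D = 1.566/4 = 0.3915
Smallest n/ν is D → limiting reagent.
n(B) = (2/4) × 1.566 = 0.7830 mol
mass = 0.7830 × 456.35 = 357.3 g

357.3 g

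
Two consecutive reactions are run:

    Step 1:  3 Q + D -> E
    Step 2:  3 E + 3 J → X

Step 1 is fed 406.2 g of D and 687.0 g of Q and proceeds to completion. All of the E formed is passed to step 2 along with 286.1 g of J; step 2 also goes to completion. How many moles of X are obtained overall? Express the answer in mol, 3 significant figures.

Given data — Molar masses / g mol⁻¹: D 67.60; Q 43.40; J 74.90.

1.27 mol

Step 1:
n(D) = 406.2 / 67.60 = 6.009 mol
n(Q) = 687.0 / 43.40 = 15.83 mol
n/ν → D: 6.009, Q: 5.277; Q is limiting.
n(E) produced = (1/3) × 15.83 = 5.277 mol
Step 2:
n(E) available = 5.277 mol
n(J) = 286.1 / 74.90 = 3.820 mol
n/ν → E: 1.759, J: 1.273; J is limiting.
n(X) = (1/3) × 3.820 = 1.273 mol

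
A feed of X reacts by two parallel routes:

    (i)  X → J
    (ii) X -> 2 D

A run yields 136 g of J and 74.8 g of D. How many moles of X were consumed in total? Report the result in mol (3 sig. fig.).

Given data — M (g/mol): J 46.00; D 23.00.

n(J) = 136 / 46.00 = 2.957 mol
n(D) = 74.8 / 23.00 = 3.252 mol
n(X) via (i) = (1/1)×2.957 = 2.957 mol
n(X) via (ii) = (1/2)×3.252 = 1.626 mol
total n(X) = 2.957 + 1.626 = 4.583 mol

4.58 mol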